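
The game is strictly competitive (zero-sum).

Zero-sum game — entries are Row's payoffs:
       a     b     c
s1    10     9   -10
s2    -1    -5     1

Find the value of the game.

Column a is strictly dominated by b for Column (it gives Row more in every row).
The remaining 2×2 game on (s1, s2) × (b, c) has no saddle point. Let Row play s1 with probability p; indifference gives 9p − 5(1−p) = −10p + (1−p), so p = 6/25.
Similarly Column's optimal q on b is 11/25, and the value is 9·(11/25) + (-10)·(14/25) = -41/25.

-41/25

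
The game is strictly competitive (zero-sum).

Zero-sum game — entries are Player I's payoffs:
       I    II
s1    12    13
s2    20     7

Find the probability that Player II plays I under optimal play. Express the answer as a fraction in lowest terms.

3/7

Row minima are 12 and 7, so Player I's maximin is 12; column maxima are 20 and 13, so Player II's minimax is 13. These differ, so the equilibrium is in mixed strategies.
Let Player II play I with probability q. Player I is indifferent when 12q + 13(1−q) = 20q + 7(1−q), giving q = 3/7.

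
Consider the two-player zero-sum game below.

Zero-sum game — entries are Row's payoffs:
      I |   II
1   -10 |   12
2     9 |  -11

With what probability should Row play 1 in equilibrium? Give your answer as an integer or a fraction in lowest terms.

Row minima are -10 and -11, so Row's maximin is -10; column maxima are 9 and 12, so Column's minimax is 9. These differ, so the equilibrium is in mixed strategies.
Let Row play 1 with probability p. Column is indifferent when −10p + 9(1−p) = 12p − 11(1−p), giving p = 10/21.

10/21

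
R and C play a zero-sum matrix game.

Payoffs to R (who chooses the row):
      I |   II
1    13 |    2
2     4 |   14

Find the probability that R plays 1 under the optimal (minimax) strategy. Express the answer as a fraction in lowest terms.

Row minima are 2 and 4, so R's maximin is 4; column maxima are 13 and 14, so C's minimax is 13. These differ, so the equilibrium is in mixed strategies.
Let R play 1 with probability p. C is indifferent when 13p + 4(1−p) = 2p + 14(1−p), giving p = 10/21.

10/21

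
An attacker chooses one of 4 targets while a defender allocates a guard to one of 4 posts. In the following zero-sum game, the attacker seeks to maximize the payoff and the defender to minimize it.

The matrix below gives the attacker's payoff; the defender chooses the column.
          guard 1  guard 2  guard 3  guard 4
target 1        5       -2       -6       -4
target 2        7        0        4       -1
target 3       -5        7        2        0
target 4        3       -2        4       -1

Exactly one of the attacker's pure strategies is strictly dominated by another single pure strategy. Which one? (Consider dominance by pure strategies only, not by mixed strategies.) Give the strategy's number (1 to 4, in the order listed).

Compare target 1 with target 2: 7 > 5, 0 > -2, 4 > -6, -1 > -4.
So target 2 strictly dominates target 1 for the attacker; target 1 is strictly dominated.

1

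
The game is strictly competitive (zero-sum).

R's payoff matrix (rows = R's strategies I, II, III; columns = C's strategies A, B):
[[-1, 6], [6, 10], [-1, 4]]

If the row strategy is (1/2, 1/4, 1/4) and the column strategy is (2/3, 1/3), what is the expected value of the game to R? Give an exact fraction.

8/3

Against (2/3, 1/3), each row's expected payoff is I: 4/3; II: 22/3; III: 2/3.
Taking the (1/2, 1/4, 1/4)-weighted average: (1/2)·(4/3) + (1/4)·(22/3) + (1/4)·(2/3) = 8/3.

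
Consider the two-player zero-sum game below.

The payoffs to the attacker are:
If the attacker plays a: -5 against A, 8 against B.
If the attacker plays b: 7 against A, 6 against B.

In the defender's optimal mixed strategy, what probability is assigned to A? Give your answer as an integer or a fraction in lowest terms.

1/7

Row minima are -5 and 6, so the attacker's maximin is 6; column maxima are 7 and 8, so the defender's minimax is 7. These differ, so the equilibrium is in mixed strategies.
Let the defender play A with probability q. The attacker is indifferent when −5q + 8(1−q) = 7q + 6(1−q), giving q = 1/7.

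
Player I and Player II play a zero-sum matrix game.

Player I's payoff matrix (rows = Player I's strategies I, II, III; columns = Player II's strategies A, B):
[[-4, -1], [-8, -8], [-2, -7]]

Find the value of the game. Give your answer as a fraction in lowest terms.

-13/4

Row II is strictly dominated by row III, so Player I never plays it.
The remaining 2×2 game on (I, III) × (A, B) has no saddle point. Let Player I play I with probability p; indifference gives −4p − 2(1−p) = −p − 7(1−p), so p = 5/8.
Similarly Player II's optimal q on A is 3/4, and the value is -4·(3/4) + (-1)·(1/4) = -13/4.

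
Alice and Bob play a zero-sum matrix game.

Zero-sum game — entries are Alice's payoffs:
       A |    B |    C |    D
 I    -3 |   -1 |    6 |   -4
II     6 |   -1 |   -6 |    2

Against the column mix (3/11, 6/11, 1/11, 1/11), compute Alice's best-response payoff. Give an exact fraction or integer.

8/11

I: (-3)·(3/11) + (-1)·(6/11) + (6)·(1/11) + (-4)·(1/11) = -13/11.
II: (6)·(3/11) + (-1)·(6/11) + (-6)·(1/11) + (2)·(1/11) = 8/11.
The best pure response is II with expected payoff 8/11.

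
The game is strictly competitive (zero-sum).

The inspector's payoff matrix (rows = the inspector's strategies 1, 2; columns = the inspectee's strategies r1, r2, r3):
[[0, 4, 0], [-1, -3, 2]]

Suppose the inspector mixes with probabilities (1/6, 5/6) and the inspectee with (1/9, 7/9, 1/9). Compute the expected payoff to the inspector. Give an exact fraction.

Against (1/9, 7/9, 1/9), each row's expected payoff is 1: 28/9; 2: -20/9.
Taking the (1/6, 5/6)-weighted average: (1/6)·(28/9) + (5/6)·(-20/9) = -4/3.

-4/3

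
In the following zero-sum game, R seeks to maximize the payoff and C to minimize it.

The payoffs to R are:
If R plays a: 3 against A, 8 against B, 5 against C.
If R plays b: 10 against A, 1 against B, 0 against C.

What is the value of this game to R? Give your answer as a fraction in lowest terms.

25/6

Column B is strictly dominated by C for C (it gives R more in every row).
The remaining 2×2 game on (a, b) × (A, C) has no saddle point. Let R play a with probability p; indifference gives 3p + 10(1−p) = 5p, so p = 5/6.
Similarly C's optimal q on A is 5/12, and the value is 3·(5/12) + (5)·(7/12) = 25/6.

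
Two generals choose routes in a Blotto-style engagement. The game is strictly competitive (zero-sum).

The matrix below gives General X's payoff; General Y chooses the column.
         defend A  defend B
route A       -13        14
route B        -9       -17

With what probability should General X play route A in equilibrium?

Row minima are -13 and -17, so General X's maximin is -13; column maxima are -9 and 14, so General Y's minimax is -9. These differ, so the equilibrium is in mixed strategies.
Let General X play route A with probability p. General Y is indifferent when −13p − 9(1−p) = 14p − 17(1−p), giving p = 8/35.

8/35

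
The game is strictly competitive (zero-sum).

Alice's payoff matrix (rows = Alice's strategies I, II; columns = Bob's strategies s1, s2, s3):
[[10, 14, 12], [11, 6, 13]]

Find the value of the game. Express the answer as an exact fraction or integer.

Column s3 is strictly dominated by s1 for Bob (it gives Alice more in every row).
The remaining 2×2 game on (I, II) × (s1, s2) has no saddle point. Let Alice play I with probability p; indifference gives 10p + 11(1−p) = 14p + 6(1−p), so p = 5/9.
Similarly Bob's optimal q on s1 is 8/9, and the value is 10·(8/9) + (14)·(1/9) = 94/9.

94/9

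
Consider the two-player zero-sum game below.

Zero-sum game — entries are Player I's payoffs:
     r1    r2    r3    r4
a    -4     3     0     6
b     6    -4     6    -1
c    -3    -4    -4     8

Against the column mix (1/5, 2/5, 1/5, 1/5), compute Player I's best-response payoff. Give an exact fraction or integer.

8/5

a: (-4)·(1/5) + (3)·(2/5) + (0)·(1/5) + (6)·(1/5) = 8/5.
b: (6)·(1/5) + (-4)·(2/5) + (6)·(1/5) + (-1)·(1/5) = 3/5.
c: (-3)·(1/5) + (-4)·(2/5) + (-4)·(1/5) + (8)·(1/5) = -7/5.
The best pure response is a with expected payoff 8/5.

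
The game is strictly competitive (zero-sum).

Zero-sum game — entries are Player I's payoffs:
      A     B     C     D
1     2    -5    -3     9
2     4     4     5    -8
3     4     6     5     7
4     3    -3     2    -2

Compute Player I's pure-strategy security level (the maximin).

The worst-case payoff for each row is 1: -5, 2: -8, 3: 4, 4: -3.
The best of these is 4.

4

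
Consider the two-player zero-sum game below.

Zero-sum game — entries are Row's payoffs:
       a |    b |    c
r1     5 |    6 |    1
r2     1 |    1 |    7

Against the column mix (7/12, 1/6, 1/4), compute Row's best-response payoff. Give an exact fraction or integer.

r1: (5)·(7/12) + (6)·(1/6) + (1)·(1/4) = 25/6.
r2: (1)·(7/12) + (1)·(1/6) + (7)·(1/4) = 5/2.
The best pure response is r1 with expected payoff 25/6.

25/6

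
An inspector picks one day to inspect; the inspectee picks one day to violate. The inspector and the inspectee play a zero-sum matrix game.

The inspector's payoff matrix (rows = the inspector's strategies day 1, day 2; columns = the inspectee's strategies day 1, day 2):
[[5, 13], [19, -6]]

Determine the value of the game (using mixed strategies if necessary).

277/33

Row minima are 5 and -6, so the inspector's maximin is 5; column maxima are 19 and 13, so the inspectee's minimax is 13. These differ, so the equilibrium is in mixed strategies.
Let the inspector play day 1 with probability p. The inspectee is indifferent when 5p + 19(1−p) = 13p − 6(1−p), giving p = 25/33.
Let the inspectee play day 1 with probability q. The inspector is indifferent when 5q + 13(1−q) = 19q − 6(1−q), giving q = 19/33.
The value is 5·(19/33) + (13)·(14/33) = 277/33.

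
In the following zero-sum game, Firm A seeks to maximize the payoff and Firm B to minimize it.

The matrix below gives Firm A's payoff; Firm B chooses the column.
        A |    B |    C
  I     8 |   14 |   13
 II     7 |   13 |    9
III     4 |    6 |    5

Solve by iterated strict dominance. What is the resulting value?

8

Column C is strictly dominated by A for Firm B (8<13, 7<9, 4<5); eliminate C.
Column B is strictly dominated by A for Firm B (8<14, 7<13, 4<6); eliminate B.
Row III is strictly dominated by row I (8>4); eliminate III.
Row II is strictly dominated by row I (8>7); eliminate II.
Only (I, A) remains, with payoff 8.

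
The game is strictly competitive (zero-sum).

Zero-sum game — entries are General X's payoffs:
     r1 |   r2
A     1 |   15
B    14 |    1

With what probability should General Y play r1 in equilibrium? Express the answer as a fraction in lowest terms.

Row minima are 1 and 1, so General X's maximin is 1; column maxima are 14 and 15, so General Y's minimax is 14. These differ, so the equilibrium is in mixed strategies.
Let General Y play r1 with probability q. General X is indifferent when q + 15(1−q) = 14q + (1−q), giving q = 14/27.

14/27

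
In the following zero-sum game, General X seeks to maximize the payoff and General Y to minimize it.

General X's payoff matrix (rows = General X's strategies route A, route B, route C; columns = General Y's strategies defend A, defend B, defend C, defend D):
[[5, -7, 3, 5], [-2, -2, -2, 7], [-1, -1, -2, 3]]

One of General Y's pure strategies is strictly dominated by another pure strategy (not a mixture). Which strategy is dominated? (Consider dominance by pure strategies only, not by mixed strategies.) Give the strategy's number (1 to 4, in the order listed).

4

General Y prefers columns that give General X less. Compare defend D with defend B: -7 < 5, -2 < 7, -1 < 3.
So defend B strictly dominates defend D for General Y; defend D is strictly dominated.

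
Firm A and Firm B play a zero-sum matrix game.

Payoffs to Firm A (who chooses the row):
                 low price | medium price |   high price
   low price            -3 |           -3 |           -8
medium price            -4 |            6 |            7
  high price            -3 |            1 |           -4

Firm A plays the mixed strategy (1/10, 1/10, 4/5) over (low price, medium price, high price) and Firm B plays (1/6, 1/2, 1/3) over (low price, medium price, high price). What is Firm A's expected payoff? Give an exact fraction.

-16/15

Against (1/6, 1/2, 1/3), each row's expected payoff is low price: -14/3; medium price: 14/3; high price: -4/3.
Taking the (1/10, 1/10, 4/5)-weighted average: (1/10)·(-14/3) + (1/10)·(14/3) + (4/5)·(-4/3) = -16/15.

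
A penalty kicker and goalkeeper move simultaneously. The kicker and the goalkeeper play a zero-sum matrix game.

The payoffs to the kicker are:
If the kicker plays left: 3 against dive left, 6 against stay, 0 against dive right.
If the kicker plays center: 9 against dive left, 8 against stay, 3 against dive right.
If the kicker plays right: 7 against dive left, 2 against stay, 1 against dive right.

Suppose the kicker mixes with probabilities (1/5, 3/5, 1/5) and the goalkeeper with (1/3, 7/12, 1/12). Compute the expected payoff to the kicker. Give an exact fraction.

191/30

Against (1/3, 7/12, 1/12), each row's expected payoff is left: 9/2; center: 95/12; right: 43/12.
Taking the (1/5, 3/5, 1/5)-weighted average: (1/5)·(9/2) + (3/5)·(95/12) + (1/5)·(43/12) = 191/30.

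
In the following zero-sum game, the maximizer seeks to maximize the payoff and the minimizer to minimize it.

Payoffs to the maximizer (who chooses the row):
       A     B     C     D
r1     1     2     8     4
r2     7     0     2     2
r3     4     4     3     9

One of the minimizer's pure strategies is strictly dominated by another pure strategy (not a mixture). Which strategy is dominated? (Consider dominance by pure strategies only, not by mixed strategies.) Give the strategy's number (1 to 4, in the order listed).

4

The minimizer prefers columns that give the maximizer less. Compare D with B: 2 < 4, 0 < 2, 4 < 9.
So B strictly dominates D for the minimizer; D is strictly dominated.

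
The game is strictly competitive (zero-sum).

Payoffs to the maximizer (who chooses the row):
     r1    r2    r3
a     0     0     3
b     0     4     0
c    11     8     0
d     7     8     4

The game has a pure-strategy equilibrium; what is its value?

4

Row minima: 0, 0, 0, 4 → the maximizer's maximin is 4.
Column maxima: 11, 8, 4 → the minimizer's minimax is 4.
They coincide at (d, r3), so the value is 4.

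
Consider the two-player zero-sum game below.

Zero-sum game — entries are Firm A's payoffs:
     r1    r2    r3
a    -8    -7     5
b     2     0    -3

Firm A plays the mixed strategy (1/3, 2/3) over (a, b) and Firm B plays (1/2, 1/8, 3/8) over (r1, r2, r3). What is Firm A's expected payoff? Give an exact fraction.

Against (1/2, 1/8, 3/8), each row's expected payoff is a: -3; b: -1/8.
Taking the (1/3, 2/3)-weighted average: (1/3)·(-3) + (2/3)·(-1/8) = -13/12.

-13/12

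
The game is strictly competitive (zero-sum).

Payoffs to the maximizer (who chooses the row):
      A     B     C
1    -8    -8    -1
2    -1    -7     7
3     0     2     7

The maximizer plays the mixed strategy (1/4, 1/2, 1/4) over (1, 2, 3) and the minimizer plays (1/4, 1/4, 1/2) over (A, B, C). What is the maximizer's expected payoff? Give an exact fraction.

5/8

Against (1/4, 1/4, 1/2), each row's expected payoff is 1: -9/2; 2: 3/2; 3: 4.
Taking the (1/4, 1/2, 1/4)-weighted average: (1/4)·(-9/2) + (1/2)·(3/2) + (1/4)·(4) = 5/8.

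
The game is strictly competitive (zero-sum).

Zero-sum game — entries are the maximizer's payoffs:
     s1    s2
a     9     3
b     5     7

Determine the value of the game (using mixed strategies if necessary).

6

Row minima are 3 and 5, so the maximizer's maximin is 5; column maxima are 9 and 7, so the minimizer's minimax is 7. These differ, so the equilibrium is in mixed strategies.
Let the maximizer play a with probability p. The minimizer is indifferent when 9p + 5(1−p) = 3p + 7(1−p), giving p = 1/4.
Let the minimizer play s1 with probability q. The maximizer is indifferent when 9q + 3(1−q) = 5q + 7(1−q), giving q = 1/2.
The value is 9·(1/2) + (3)·(1/2) = 6.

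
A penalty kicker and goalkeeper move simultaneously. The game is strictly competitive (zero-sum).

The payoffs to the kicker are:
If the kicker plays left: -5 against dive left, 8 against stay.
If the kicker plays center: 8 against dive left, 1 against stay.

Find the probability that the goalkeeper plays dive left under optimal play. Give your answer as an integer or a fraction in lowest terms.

7/20

Row minima are -5 and 1, so the kicker's maximin is 1; column maxima are 8 and 8, so the goalkeeper's minimax is 8. These differ, so the equilibrium is in mixed strategies.
Let the goalkeeper play dive left with probability q. The kicker is indifferent when −5q + 8(1−q) = 8q + (1−q), giving q = 7/20.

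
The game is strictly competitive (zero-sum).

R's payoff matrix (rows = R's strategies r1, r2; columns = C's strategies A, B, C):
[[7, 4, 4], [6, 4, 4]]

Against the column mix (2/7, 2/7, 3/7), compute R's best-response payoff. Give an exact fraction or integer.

34/7

r1: (7)·(2/7) + (4)·(2/7) + (4)·(3/7) = 34/7.
r2: (6)·(2/7) + (4)·(2/7) + (4)·(3/7) = 32/7.
The best pure response is r1 with expected payoff 34/7.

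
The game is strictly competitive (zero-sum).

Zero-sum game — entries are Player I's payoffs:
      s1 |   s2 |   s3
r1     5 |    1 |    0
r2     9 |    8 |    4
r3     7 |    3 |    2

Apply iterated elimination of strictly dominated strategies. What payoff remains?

Column s1 is strictly dominated by s2 for Player II (1<5, 8<9, 3<7); eliminate s1.
Column s2 is strictly dominated by s3 for Player II (0<1, 4<8, 2<3); eliminate s2.
Row r3 is strictly dominated by row r2 (4>2); eliminate r3.
Row r1 is strictly dominated by row r2 (4>0); eliminate r1.
Only (r2, s3) remains, with payoff 4.

4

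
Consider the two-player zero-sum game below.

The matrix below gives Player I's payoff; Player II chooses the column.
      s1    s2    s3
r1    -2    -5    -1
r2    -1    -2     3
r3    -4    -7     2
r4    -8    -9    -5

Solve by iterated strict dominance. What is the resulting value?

-2

Row r1 is strictly dominated by row r2 (-1>-2, -2>-5, 3>-1); eliminate r1.
Column s1 is strictly dominated by s2 for Player II (-2<-1, -7<-4, -9<-8); eliminate s1.
Row r4 is strictly dominated by row r2 (-2>-9, 3>-5); eliminate r4.
Row r3 is strictly dominated by row r2 (-2>-7, 3>2); eliminate r3.
Column s3 is strictly dominated by s2 for Player II (-2<3); eliminate s3.
Only (r2, s2) remains, with payoff -2.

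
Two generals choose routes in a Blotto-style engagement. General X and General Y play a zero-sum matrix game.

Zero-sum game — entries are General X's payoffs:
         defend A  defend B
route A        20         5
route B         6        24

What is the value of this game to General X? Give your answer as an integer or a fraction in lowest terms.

150/11

Row minima are 5 and 6, so General X's maximin is 6; column maxima are 20 and 24, so General Y's minimax is 20. These differ, so the equilibrium is in mixed strategies.
Let General X play route A with probability p. General Y is indifferent when 20p + 6(1−p) = 5p + 24(1−p), giving p = 6/11.
Let General Y play defend A with probability q. General X is indifferent when 20q + 5(1−q) = 6q + 24(1−q), giving q = 19/33.
The value is 20·(19/33) + (5)·(14/33) = 150/11.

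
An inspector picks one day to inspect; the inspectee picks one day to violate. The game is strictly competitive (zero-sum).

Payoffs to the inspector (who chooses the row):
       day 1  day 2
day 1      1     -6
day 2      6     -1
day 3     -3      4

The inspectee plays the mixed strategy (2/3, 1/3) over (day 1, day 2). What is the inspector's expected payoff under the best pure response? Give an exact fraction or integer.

11/3

day 1: (1)·(2/3) + (-6)·(1/3) = -4/3.
day 2: (6)·(2/3) + (-1)·(1/3) = 11/3.
day 3: (-3)·(2/3) + (4)·(1/3) = -2/3.
The best pure response is day 2 with expected payoff 11/3.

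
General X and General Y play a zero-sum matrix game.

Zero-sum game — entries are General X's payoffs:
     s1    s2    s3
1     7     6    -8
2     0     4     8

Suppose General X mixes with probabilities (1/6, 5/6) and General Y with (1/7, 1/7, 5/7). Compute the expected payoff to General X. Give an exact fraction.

Against (1/7, 1/7, 5/7), each row's expected payoff is 1: -27/7; 2: 44/7.
Taking the (1/6, 5/6)-weighted average: (1/6)·(-27/7) + (5/6)·(44/7) = 193/42.

193/42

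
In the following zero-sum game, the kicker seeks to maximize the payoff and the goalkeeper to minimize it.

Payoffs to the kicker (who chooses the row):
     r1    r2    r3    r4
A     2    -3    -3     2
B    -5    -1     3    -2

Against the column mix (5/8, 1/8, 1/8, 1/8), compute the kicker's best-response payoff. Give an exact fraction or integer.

3/4

A: (2)·(5/8) + (-3)·(1/8) + (-3)·(1/8) + (2)·(1/8) = 3/4.
B: (-5)·(5/8) + (-1)·(1/8) + (3)·(1/8) + (-2)·(1/8) = -25/8.
The best pure response is A with expected payoff 3/4.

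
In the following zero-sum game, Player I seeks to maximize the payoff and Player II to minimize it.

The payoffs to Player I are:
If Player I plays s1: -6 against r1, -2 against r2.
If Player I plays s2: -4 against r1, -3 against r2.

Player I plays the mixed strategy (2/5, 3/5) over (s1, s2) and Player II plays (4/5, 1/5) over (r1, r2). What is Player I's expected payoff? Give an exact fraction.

Against (4/5, 1/5), each row's expected payoff is s1: -26/5; s2: -19/5.
Taking the (2/5, 3/5)-weighted average: (2/5)·(-26/5) + (3/5)·(-19/5) = -109/25.

-109/25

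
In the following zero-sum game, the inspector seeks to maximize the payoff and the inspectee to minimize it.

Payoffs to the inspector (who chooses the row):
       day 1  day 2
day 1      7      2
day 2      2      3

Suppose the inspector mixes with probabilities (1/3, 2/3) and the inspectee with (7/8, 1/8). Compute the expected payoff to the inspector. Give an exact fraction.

Against (7/8, 1/8), each row's expected payoff is day 1: 51/8; day 2: 17/8.
Taking the (1/3, 2/3)-weighted average: (1/3)·(51/8) + (2/3)·(17/8) = 85/24.

85/24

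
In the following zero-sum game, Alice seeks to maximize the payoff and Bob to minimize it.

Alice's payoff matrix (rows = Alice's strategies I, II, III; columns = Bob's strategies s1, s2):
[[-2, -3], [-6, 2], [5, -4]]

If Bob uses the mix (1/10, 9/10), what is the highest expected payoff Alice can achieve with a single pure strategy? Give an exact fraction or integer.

I: (-2)·(1/10) + (-3)·(9/10) = -29/10.
II: (-6)·(1/10) + (2)·(9/10) = 6/5.
III: (5)·(1/10) + (-4)·(9/10) = -31/10.
The best pure response is II with expected payoff 6/5.

6/5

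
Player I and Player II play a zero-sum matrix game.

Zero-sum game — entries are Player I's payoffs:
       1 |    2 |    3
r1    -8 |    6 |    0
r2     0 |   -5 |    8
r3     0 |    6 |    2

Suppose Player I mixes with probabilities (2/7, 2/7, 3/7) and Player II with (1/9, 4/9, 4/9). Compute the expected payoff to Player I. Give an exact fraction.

152/63

Against (1/9, 4/9, 4/9), each row's expected payoff is r1: 16/9; r2: 4/3; r3: 32/9.
Taking the (2/7, 2/7, 3/7)-weighted average: (2/7)·(16/9) + (2/7)·(4/3) + (3/7)·(32/9) = 152/63.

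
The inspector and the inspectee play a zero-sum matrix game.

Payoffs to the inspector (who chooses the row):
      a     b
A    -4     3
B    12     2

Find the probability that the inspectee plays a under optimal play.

Row minima are -4 and 2, so the inspector's maximin is 2; column maxima are 12 and 3, so the inspectee's minimax is 3. These differ, so the equilibrium is in mixed strategies.
Let the inspectee play a with probability q. The inspector is indifferent when −4q + 3(1−q) = 12q + 2(1−q), giving q = 1/17.

1/17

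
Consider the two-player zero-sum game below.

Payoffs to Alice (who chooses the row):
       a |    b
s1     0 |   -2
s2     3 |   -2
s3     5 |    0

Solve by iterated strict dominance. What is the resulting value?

Column a is strictly dominated by b for Bob (-2<0, -2<3, 0<5); eliminate a.
Row s2 is strictly dominated by row s3 (0>-2); eliminate s2.
Row s1 is strictly dominated by row s3 (0>-2); eliminate s1.
Only (s3, b) remains, with payoff 0.

0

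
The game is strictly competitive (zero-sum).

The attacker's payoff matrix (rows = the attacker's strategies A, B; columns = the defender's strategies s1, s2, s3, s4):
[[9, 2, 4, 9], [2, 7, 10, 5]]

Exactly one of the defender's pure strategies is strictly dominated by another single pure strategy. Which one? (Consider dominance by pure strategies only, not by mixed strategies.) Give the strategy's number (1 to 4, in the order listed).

The defender prefers columns that give the attacker less. Compare s3 with s2: 2 < 4, 7 < 10.
So s2 strictly dominates s3 for the defender; s3 is strictly dominated.

3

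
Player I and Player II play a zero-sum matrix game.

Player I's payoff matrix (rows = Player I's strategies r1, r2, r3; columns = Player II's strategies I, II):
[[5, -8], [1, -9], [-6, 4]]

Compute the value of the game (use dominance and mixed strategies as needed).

Row r2 is strictly dominated by row r1, so Player I never plays it.
The remaining 2×2 game on (r1, r3) × (I, II) has no saddle point. Let Player I play r1 with probability p; indifference gives 5p − 6(1−p) = −8p + 4(1−p), so p = 10/23.
Similarly Player II's optimal q on I is 12/23, and the value is 5·(12/23) + (-8)·(11/23) = -28/23.

-28/23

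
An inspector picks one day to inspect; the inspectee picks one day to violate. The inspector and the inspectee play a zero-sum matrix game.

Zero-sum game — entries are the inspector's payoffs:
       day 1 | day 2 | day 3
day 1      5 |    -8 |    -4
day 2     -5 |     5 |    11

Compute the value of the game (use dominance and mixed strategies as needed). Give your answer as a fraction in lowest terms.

-15/23

Column day 3 is strictly dominated by day 2 for the inspectee (it gives the inspector more in every row).
The remaining 2×2 game on (day 1, day 2) × (day 1, day 2) has no saddle point. Let the inspector play day 1 with probability p; indifference gives 5p − 5(1−p) = −8p + 5(1−p), so p = 10/23.
Similarly the inspectee's optimal q on day 1 is 13/23, and the value is 5·(13/23) + (-8)·(10/23) = -15/23.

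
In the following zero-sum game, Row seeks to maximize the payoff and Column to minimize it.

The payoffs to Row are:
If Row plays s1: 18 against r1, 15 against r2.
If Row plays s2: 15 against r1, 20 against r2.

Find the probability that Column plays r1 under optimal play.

5/8

Row minima are 15 and 15, so Row's maximin is 15; column maxima are 18 and 20, so Column's minimax is 18. These differ, so the equilibrium is in mixed strategies.
Let Column play r1 with probability q. Row is indifferent when 18q + 15(1−q) = 15q + 20(1−q), giving q = 5/8.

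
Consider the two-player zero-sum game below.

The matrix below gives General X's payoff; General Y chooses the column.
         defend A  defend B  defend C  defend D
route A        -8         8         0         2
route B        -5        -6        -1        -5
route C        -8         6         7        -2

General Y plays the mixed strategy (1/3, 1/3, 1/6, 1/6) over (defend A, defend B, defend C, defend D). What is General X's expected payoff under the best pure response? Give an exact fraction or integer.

1/3

route A: (-8)·(1/3) + (8)·(1/3) + (0)·(1/6) + (2)·(1/6) = 1/3.
route B: (-5)·(1/3) + (-6)·(1/3) + (-1)·(1/6) + (-5)·(1/6) = -14/3.
route C: (-8)·(1/3) + (6)·(1/3) + (7)·(1/6) + (-2)·(1/6) = 1/6.
The best pure response is route A with expected payoff 1/3.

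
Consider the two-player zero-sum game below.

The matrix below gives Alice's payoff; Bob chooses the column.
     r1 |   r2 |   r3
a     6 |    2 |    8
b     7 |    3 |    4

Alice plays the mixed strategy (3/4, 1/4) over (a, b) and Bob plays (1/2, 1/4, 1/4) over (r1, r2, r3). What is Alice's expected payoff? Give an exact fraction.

87/16

Against (1/2, 1/4, 1/4), each row's expected payoff is a: 11/2; b: 21/4.
Taking the (3/4, 1/4)-weighted average: (3/4)·(11/2) + (1/4)·(21/4) = 87/16.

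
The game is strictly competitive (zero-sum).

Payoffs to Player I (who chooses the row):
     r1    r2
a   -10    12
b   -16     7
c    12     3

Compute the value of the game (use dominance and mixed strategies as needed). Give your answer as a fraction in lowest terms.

174/31

Row b is strictly dominated by row a, so Player I never plays it.
The remaining 2×2 game on (a, c) × (r1, r2) has no saddle point. Let Player I play a with probability p; indifference gives −10p + 12(1−p) = 12p + 3(1−p), so p = 9/31.
Similarly Player II's optimal q on r1 is 9/31, and the value is -10·(9/31) + (12)·(22/31) = 174/31.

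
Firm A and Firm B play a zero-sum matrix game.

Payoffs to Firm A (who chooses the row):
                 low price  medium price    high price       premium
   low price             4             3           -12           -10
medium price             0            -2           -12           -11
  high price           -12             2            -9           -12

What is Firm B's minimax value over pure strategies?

The worst case (largest entry) in each column is low price: 4, medium price: 3, high price: -9, premium: -10.
The best (smallest) of these is -10.

-10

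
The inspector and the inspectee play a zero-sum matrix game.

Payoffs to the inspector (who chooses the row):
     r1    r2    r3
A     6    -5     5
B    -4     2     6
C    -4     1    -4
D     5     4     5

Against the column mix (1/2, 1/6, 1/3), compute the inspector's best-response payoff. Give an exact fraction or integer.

29/6

A: (6)·(1/2) + (-5)·(1/6) + (5)·(1/3) = 23/6.
B: (-4)·(1/2) + (2)·(1/6) + (6)·(1/3) = 1/3.
C: (-4)·(1/2) + (1)·(1/6) + (-4)·(1/3) = -19/6.
D: (5)·(1/2) + (4)·(1/6) + (5)·(1/3) = 29/6.
The best pure response is D with expected payoff 29/6.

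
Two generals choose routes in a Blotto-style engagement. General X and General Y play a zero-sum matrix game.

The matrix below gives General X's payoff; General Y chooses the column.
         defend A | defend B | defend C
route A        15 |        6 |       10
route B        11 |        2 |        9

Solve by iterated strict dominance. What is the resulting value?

Column defend A is strictly dominated by defend B for General Y (6<15, 2<11); eliminate defend A.
Row route B is strictly dominated by row route A (6>2, 10>9); eliminate route B.
Column defend C is strictly dominated by defend B for General Y (6<10); eliminate defend C.
Only (route A, defend B) remains, with payoff 6.

6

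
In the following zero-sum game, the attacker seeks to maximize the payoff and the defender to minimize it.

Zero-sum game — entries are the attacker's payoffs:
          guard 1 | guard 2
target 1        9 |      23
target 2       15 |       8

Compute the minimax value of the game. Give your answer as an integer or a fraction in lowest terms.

13

Row minima are 9 and 8, so the attacker's maximin is 9; column maxima are 15 and 23, so the defender's minimax is 15. These differ, so the equilibrium is in mixed strategies.
Let the attacker play target 1 with probability p. The defender is indifferent when 9p + 15(1−p) = 23p + 8(1−p), giving p = 1/3.
Let the defender play guard 1 with probability q. The attacker is indifferent when 9q + 23(1−q) = 15q + 8(1−q), giving q = 5/7.
The value is 9·(5/7) + (23)·(2/7) = 13.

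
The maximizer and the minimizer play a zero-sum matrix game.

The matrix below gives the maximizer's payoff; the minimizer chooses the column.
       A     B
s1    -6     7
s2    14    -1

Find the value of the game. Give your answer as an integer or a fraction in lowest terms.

Row minima are -6 and -1, so the maximizer's maximin is -1; column maxima are 14 and 7, so the minimizer's minimax is 7. These differ, so the equilibrium is in mixed strategies.
Let the maximizer play s1 with probability p. The minimizer is indifferent when −6p + 14(1−p) = 7p − (1−p), giving p = 15/28.
Let the minimizer play A with probability q. The maximizer is indifferent when −6q + 7(1−q) = 14q − (1−q), giving q = 2/7.
The value is -6·(2/7) + (7)·(5/7) = 23/7.

23/7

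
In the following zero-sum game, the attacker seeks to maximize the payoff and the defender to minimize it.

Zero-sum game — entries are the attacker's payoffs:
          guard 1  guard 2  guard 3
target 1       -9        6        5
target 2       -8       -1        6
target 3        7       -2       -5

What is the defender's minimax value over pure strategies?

The worst case (largest entry) in each column is guard 1: 7, guard 2: 6, guard 3: 6.
The best (smallest) of these is 6.

6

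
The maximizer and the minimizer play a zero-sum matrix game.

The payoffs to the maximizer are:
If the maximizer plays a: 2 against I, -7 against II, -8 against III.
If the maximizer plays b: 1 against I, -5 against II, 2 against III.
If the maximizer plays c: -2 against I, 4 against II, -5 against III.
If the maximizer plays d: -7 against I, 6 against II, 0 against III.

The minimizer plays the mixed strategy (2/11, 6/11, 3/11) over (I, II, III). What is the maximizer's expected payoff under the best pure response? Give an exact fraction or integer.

2

a: (2)·(2/11) + (-7)·(6/11) + (-8)·(3/11) = -62/11.
b: (1)·(2/11) + (-5)·(6/11) + (2)·(3/11) = -2.
c: (-2)·(2/11) + (4)·(6/11) + (-5)·(3/11) = 5/11.
d: (-7)·(2/11) + (6)·(6/11) + (0)·(3/11) = 2.
The best pure response is d with expected payoff 2.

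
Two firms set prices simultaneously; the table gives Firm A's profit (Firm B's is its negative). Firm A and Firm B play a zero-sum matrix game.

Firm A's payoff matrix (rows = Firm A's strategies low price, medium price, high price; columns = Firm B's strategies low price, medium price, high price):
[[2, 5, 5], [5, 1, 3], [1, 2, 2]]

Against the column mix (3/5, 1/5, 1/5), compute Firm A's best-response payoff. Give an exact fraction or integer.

low price: (2)·(3/5) + (5)·(1/5) + (5)·(1/5) = 16/5.
medium price: (5)·(3/5) + (1)·(1/5) + (3)·(1/5) = 19/5.
high price: (1)·(3/5) + (2)·(1/5) + (2)·(1/5) = 7/5.
The best pure response is medium price with expected payoff 19/5.

19/5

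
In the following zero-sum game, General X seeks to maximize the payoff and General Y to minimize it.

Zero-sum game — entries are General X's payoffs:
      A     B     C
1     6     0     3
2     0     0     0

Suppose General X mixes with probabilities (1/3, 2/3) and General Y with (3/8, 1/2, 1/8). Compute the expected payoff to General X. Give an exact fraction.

Against (3/8, 1/2, 1/8), each row's expected payoff is 1: 21/8; 2: 0.
Taking the (1/3, 2/3)-weighted average: (1/3)·(21/8) + (2/3)·(0) = 7/8.

7/8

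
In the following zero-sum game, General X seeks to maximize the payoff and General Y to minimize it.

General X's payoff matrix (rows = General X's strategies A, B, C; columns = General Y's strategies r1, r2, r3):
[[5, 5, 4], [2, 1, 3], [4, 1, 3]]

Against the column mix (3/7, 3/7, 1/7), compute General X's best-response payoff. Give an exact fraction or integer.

34/7

A: (5)·(3/7) + (5)·(3/7) + (4)·(1/7) = 34/7.
B: (2)·(3/7) + (1)·(3/7) + (3)·(1/7) = 12/7.
C: (4)·(3/7) + (1)·(3/7) + (3)·(1/7) = 18/7.
The best pure response is A with expected payoff 34/7.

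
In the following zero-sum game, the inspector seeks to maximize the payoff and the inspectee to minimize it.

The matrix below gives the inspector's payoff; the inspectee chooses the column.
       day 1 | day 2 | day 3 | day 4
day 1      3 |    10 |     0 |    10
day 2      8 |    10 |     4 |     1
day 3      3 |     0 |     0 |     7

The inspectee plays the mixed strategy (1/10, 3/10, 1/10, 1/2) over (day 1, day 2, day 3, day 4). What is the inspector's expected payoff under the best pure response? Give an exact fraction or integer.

day 1: (3)·(1/10) + (10)·(3/10) + (0)·(1/10) + (10)·(1/2) = 83/10.
day 2: (8)·(1/10) + (10)·(3/10) + (4)·(1/10) + (1)·(1/2) = 47/10.
day 3: (3)·(1/10) + (0)·(3/10) + (0)·(1/10) + (7)·(1/2) = 19/5.
The best pure response is day 1 with expected payoff 83/10.

83/10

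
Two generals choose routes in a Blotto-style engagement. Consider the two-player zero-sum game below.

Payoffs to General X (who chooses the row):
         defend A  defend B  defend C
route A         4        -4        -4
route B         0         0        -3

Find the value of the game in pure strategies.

Row minima: -4, -3 → General X's maximin is -3.
Column maxima: 4, 0, -3 → General Y's minimax is -3.
They coincide at (route B, defend C), so the value is -3.

-3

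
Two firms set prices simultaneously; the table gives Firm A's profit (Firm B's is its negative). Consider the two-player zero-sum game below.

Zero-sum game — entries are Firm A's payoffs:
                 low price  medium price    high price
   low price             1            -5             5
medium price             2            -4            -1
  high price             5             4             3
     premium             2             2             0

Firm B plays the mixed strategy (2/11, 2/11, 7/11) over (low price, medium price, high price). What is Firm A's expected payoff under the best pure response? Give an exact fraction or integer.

39/11

low price: (1)·(2/11) + (-5)·(2/11) + (5)·(7/11) = 27/11.
medium price: (2)·(2/11) + (-4)·(2/11) + (-1)·(7/11) = -1.
high price: (5)·(2/11) + (4)·(2/11) + (3)·(7/11) = 39/11.
premium: (2)·(2/11) + (2)·(2/11) + (0)·(7/11) = 8/11.
The best pure response is high price with expected payoff 39/11.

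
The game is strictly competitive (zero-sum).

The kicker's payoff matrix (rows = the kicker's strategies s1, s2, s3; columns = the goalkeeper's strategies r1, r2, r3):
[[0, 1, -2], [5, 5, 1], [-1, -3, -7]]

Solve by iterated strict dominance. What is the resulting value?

Column r2 is strictly dominated by r3 for the goalkeeper (-2<1, 1<5, -7<-3); eliminate r2.
Column r1 is strictly dominated by r3 for the goalkeeper (-2<0, 1<5, -7<-1); eliminate r1.
Row s1 is strictly dominated by row s2 (1>-2); eliminate s1.
Row s3 is strictly dominated by row s2 (1>-7); eliminate s3.
Only (s2, r3) remains, with payoff 1.

1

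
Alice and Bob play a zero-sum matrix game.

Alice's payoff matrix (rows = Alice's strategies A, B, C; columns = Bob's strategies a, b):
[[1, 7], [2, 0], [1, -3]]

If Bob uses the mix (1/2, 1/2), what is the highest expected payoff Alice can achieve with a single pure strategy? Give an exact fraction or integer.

A: (1)·(1/2) + (7)·(1/2) = 4.
B: (2)·(1/2) + (0)·(1/2) = 1.
C: (1)·(1/2) + (-3)·(1/2) = -1.
The best pure response is A with expected payoff 4.

4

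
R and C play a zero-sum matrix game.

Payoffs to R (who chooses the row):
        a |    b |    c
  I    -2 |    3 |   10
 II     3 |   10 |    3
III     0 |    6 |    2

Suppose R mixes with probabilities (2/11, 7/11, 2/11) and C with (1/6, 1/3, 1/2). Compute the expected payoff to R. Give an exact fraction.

Against (1/6, 1/3, 1/2), each row's expected payoff is I: 17/3; II: 16/3; III: 3.
Taking the (2/11, 7/11, 2/11)-weighted average: (2/11)·(17/3) + (7/11)·(16/3) + (2/11)·(3) = 164/33.

164/33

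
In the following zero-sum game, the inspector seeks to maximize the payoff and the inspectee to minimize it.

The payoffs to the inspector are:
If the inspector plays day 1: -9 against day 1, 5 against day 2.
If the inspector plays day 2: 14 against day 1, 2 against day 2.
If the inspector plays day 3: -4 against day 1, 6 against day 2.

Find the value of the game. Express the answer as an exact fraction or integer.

Row day 1 is strictly dominated by row day 3, so the inspector never plays it.
The remaining 2×2 game on (day 2, day 3) × (day 1, day 2) has no saddle point. Let the inspector play day 2 with probability p; indifference gives 14p − 4(1−p) = 2p + 6(1−p), so p = 5/11.
Similarly the inspectee's optimal q on day 1 is 2/11, and the value is 14·(2/11) + (2)·(9/11) = 46/11.

46/11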